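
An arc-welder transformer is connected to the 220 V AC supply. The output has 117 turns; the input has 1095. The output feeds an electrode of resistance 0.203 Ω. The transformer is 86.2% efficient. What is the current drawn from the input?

V_out = 220 × 117/1095 = 23.507 V.
I_out = V_out/R = 23.507/0.203 = 115.80 A.
P_out = V_out I_out = 23.507 × 115.80 = 2722.0 W.
P_in = P_out/η = 2722.0/0.862 = 3157.8 W.
I_in = P_in/V_in = 3157.8/220 = 14.4 A.

I_in ≈ 14.4 A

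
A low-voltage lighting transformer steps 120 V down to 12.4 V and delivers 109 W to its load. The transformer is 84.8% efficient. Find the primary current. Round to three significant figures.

I_p ≈ 1.07 A

P_in = P_out/η = 109/0.848 = 128.54 W.
I_p = P_in/V_p = 128.54/120 = 1.07 A.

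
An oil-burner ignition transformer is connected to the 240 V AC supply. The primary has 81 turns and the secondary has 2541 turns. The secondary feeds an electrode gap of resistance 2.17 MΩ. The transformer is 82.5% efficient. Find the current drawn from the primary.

I_p ≈ 0.132 A

V_s = 240 × 2541/81 = 7528.9 V.
I_s = V_s/R = 7528.9/(2.17×10^6) = 0.0034695 A.
P_out = V_s I_s = 7528.9 × 0.0034695 = 26.122 W.
P_in = P_out/η = 26.122/0.825 = 31.663 W.
I_p = P_in/V_p = 31.663/240 = 0.132 A.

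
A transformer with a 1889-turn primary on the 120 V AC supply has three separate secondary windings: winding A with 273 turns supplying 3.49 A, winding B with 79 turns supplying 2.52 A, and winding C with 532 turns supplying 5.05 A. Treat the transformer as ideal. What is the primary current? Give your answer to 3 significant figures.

V_A = 120 × 273/1889 = 17.343 V; V_B = 120 × 79/1889 = 5.0185 V; V_C = 120 × 532/1889 = 33.796 V.
P_out = V_A I_A + V_B I_B + V_C I_C = 17.343×3.49 + 5.0185×2.52 + 33.796×5.05 = 60.525 + 12.647 + 170.67 = 243.84 W.
Ideal ⇒ P_in = P_out, so I_p = P_out/V_p = 243.84/120 = 2.03 A.

I_p ≈ 2.03 A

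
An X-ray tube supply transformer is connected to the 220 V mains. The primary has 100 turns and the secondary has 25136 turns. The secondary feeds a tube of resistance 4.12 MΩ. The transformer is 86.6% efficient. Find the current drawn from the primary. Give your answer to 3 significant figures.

I_p ≈ 3.90 A

V_s = 220 × 25136/100 = 55299 V.
I_s = V_s/R = 55299/(4.12×10^6) = 0.013422 A.
P_out = V_s I_s = 55299 × 0.013422 = 742.23 W.
P_in = P_out/η = 742.23/0.866 = 857.08 W.
I_p = P_in/V_p = 857.08/220 = 3.90 A.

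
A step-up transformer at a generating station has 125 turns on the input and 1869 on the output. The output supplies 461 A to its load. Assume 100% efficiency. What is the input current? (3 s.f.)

I_in ≈ 6890 A

For an ideal transformer I_in/I_out = N_out/N_in, so I_in = 461 × 1869/125 = 6890 A.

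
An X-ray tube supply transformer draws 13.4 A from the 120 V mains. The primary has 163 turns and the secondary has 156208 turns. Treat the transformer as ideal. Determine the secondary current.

I_s ≈ 0.0140 A

I_s/I_p = N_p/N_s, so I_s = 13.4 × 163/156208 = 0.0140 A.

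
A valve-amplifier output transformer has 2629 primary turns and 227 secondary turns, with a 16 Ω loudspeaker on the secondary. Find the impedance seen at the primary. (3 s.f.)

Z_p = (N_p/N_s)² × Z_s = (2629/227)² × 16 = 2150 Ω.

Z_p ≈ 2150 Ω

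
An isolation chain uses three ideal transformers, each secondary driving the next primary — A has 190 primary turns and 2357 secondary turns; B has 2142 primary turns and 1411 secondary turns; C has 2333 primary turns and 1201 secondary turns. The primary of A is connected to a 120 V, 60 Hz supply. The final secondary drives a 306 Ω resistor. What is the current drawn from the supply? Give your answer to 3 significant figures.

I_supply ≈ 6.94 A

After A: V = 120.00 × 2357/190 = 1488.6 V.
After B: V = 1488.6 × 1411/2142 = 980.61 V.
After C: V = 980.61 × 1201/2333 = 504.80 V.
I_load = 504.80/306 = 1.6497 A, so P_out = 504.80 × 1.6497 = 832.77 W.
All ideal ⇒ P_in = P_out, so I_supply = 832.77/120 = 6.94 A.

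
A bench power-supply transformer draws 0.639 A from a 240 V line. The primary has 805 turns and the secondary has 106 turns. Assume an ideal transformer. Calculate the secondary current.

I_s ≈ 4.85 A

I_s/I_p = N_p/N_s, so I_s = 0.639 × 805/106 = 4.85 A.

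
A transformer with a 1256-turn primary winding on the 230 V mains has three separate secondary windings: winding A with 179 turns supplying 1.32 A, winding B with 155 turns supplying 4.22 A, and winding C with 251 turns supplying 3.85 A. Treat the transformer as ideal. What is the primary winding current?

V_A = 230 × 179/1256 = 32.779 V; V_B = 230 × 155/1256 = 28.384 V; V_C = 230 × 251/1256 = 45.963 V.
P_out = V_A I_A + V_B I_B + V_C I_C = 32.779×1.32 + 28.384×4.22 + 45.963×3.85 = 43.268 + 119.78 + 176.96 = 340.01 W.
Ideal ⇒ P_in = P_out, so I_p = P_out/V_p = 340.01/230 = 1.48 A.

I_p ≈ 1.48 A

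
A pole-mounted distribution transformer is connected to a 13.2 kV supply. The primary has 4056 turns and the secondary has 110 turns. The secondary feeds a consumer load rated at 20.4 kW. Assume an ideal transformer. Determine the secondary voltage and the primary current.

V_s ≈ 358 V, I_p ≈ 1.55 A

V_s = V_p × N_s/N_p = 13200 × 110/4056 = 357.99 V.
I_s = P/V_s = 20400/357.99 = 56.985 A.
I_p = I_s × N_s/N_p = 56.985 × 110/4056 = 1.55 A.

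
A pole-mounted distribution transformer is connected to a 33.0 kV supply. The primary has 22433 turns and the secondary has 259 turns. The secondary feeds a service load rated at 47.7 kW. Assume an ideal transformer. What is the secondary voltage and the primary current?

V_s ≈ 381 V, I_p ≈ 1.45 A

V_s = V_p × N_s/N_p = 33000 × 259/22433 = 381.00 V.
I_s = P/V_s = 47700/381.00 = 125.20 A.
I_p = I_s × N_s/N_p = 125.20 × 259/22433 = 1.45 A.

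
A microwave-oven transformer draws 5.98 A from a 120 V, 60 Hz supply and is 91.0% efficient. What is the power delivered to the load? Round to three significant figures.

P_out ≈ 653 W

P_in = V_p I_p = 120 × 5.98 = 717.60 W.
P_out = η P_in = 0.910 × 717.60 = 653 W.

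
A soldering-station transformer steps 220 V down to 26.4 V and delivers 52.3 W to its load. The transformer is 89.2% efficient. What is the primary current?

I_p ≈ 0.267 A

P_in = P_out/η = 52.3/0.892 = 58.632 W.
I_p = P_in/V_p = 58.632/220 = 0.267 A.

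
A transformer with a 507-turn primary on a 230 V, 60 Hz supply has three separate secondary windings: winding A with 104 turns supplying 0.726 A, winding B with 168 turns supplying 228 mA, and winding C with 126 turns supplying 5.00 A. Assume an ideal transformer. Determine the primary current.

V_A = 230 × 104/507 = 47.179 V; V_B = 230 × 168/507 = 76.213 V; V_C = 230 × 126/507 = 57.160 V.
P_out = V_A I_A + V_B I_B + V_C I_C = 47.179×0.726 + 76.213×0.228 + 57.160×5.00 = 34.252 + 17.377 + 285.80 = 337.43 W.
Ideal ⇒ P_in = P_out, so I_p = P_out/V_p = 337.43/230 = 1.47 A.

I_p ≈ 1.47 A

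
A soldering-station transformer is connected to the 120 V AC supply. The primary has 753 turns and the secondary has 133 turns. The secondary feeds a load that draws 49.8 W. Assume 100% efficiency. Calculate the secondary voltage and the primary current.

V_s = V_p × N_s/N_p = 120 × 133/753 = 21.195 V.
I_s = P/V_s = 49.8/21.195 = 2.3496 A.
I_p = I_s × N_s/N_p = 2.3496 × 133/753 = 0.415 A.

V_s ≈ 21.2 V, I_p ≈ 0.415 A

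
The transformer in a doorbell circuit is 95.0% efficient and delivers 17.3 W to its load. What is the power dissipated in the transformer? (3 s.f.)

P_loss ≈ 0.911 W

P_in = P_out/η = 17.3/0.950 = 18.2105 W.
P_loss = P_in − P_out = 18.2105 − 17.3 = 0.911 W.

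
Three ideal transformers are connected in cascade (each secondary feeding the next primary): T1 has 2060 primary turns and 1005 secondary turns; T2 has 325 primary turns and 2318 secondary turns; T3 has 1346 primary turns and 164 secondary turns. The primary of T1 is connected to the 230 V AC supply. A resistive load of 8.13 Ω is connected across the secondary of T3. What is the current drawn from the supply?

I_supply ≈ 5.09 A

Secondary of T1: V = 230.00 × 1005/2060 = 112.21 V.
Secondary of T2: V = 112.21 × 2318/325 = 800.31 V.
Secondary of T3: V = 800.31 × 164/1346 = 97.511 V.
I_load = 97.511/8.13 = 11.994 A, so P_out = 97.511 × 11.994 = 1169.6 W.
All ideal ⇒ P_in = P_out, so I_supply = 1169.6/230 = 5.09 A.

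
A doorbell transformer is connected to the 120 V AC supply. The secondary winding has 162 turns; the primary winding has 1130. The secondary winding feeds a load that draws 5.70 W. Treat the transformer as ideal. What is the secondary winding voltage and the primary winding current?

V_s = V_p × N_s/N_p = 120 × 162/1130 = 17.204 V.
I_s = P/V_s = 5.70/17.204 = 0.33133 A.
I_p = I_s × N_s/N_p = 0.33133 × 162/1130 = 0.0475 A.

V_s ≈ 17.2 V, I_p ≈ 0.0475 A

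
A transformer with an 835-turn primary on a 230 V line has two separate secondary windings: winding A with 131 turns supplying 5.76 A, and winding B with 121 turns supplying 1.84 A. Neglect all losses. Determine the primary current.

I_p ≈ 1.17 A

V_A = 230 × 131/835 = 36.084 V; V_B = 230 × 121/835 = 33.329 V.
P_out = V_A I_A + V_B I_B = 36.084×5.76 + 33.329×1.84 = 207.84 + 61.326 = 269.17 W.
Ideal ⇒ P_in = P_out, so I_p = P_out/V_p = 269.17/230 = 1.17 A.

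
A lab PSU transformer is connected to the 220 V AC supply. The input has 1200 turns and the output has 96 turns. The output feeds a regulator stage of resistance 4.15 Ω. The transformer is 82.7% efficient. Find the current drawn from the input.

I_in ≈ 0.410 A

V_out = 220 × 96/1200 = 17.600 V.
I_out = V_out/R = 17.600/4.15 = 4.2410 A.
P_out = V_out I_out = 17.600 × 4.2410 = 74.641 W.
P_in = P_out/η = 74.641/0.827 = 90.255 W.
I_in = P_in/V_in = 90.255/220 = 0.410 A.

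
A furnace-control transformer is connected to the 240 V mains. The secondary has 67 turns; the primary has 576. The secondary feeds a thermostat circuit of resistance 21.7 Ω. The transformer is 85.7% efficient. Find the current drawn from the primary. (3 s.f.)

V_s = 240 × 67/576 = 27.917 V.
I_s = V_s/R = 27.917/21.7 = 1.2865 A.
P_out = V_s I_s = 27.917 × 1.2865 = 35.914 W.
P_in = P_out/η = 35.914/0.857 = 41.907 W.
I_p = P_in/V_p = 41.907/240 = 0.175 A.

I_p ≈ 0.175 A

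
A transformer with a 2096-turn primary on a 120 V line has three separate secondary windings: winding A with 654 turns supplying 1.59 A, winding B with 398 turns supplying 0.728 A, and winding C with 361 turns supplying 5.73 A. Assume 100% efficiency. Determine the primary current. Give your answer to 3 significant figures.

I_p ≈ 1.62 A

V_A = 120 × 654/2096 = 37.443 V; V_B = 120 × 398/2096 = 22.786 V; V_C = 120 × 361/2096 = 20.668 V.
P_out = V_A I_A + V_B I_B + V_C I_C = 37.443×1.59 + 22.786×0.728 + 20.668×5.73 = 59.534 + 16.588 + 118.43 = 194.55 W.
Ideal ⇒ P_in = P_out, so I_p = P_out/V_p = 194.55/120 = 1.62 A.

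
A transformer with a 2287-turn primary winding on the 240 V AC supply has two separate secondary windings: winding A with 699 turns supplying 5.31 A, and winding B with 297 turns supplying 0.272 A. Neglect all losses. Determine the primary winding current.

I_p ≈ 1.66 A

V_A = 240 × 699/2287 = 73.354 V; V_B = 240 × 297/2287 = 31.167 V.
P_out = V_A I_A + V_B I_B = 73.354×5.31 + 31.167×0.272 = 389.51 + 8.4776 = 397.99 W.
Ideal ⇒ P_in = P_out, so I_p = P_out/V_p = 397.99/240 = 1.66 A.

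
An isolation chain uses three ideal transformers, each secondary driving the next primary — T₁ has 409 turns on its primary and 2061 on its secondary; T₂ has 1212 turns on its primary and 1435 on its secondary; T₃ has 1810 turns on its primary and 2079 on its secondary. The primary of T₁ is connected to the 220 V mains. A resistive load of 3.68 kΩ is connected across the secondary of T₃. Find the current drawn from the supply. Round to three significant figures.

I_supply ≈ 2.81 A

Secondary of T₁: V = 220.00 × 2061/409 = 1108.6 V.
Secondary of T₂: V = 1108.6 × 1435/1212 = 1312.6 V.
Secondary of T₃: V = 1312.6 × 2079/1810 = 1507.7 V.
I_load = 1507.7/3680 = 0.40969 A, so P_out = 1507.7 × 0.40969 = 617.67 W.
All ideal ⇒ P_in = P_out, so I_supply = 617.67/220 = 2.81 A.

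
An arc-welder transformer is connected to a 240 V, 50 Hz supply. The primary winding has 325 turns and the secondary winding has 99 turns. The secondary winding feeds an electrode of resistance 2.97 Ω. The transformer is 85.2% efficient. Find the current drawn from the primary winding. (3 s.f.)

V_s = 240 × 99/325 = 73.108 V.
I_s = V_s/R = 73.108/2.97 = 24.615 A.
P_out = V_s I_s = 73.108 × 24.615 = 1799.6 W.
P_in = P_out/η = 1799.6/0.852 = 2112.2 W.
I_p = P_in/V_p = 2112.2/240 = 8.80 A.

I_p ≈ 8.80 A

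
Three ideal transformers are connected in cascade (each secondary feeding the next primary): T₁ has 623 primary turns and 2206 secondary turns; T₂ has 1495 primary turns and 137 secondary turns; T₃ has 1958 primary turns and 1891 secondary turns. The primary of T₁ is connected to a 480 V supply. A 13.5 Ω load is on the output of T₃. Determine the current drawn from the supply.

After T₁: V = 480.00 × 2206/623 = 1699.6 V.
After T₂: V = 1699.6 × 137/1495 = 155.75 V.
After T₃: V = 155.75 × 1891/1958 = 150.42 V.
I_load = 150.42/13.5 = 11.143 A, so P_out = 150.42 × 11.143 = 1676.1 W.
All ideal ⇒ P_in = P_out, so I_supply = 1676.1/480 = 3.49 A.

I_supply ≈ 3.49 A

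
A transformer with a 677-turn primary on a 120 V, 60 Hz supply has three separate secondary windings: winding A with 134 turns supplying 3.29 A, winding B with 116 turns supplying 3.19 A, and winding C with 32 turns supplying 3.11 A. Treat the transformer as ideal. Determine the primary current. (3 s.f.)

I_p ≈ 1.34 A

V_A = 120 × 134/677 = 23.752 V; V_B = 120 × 116/677 = 20.561 V; V_C = 120 × 32/677 = 5.6721 V.
P_out = V_A I_A + V_B I_B + V_C I_C = 23.752×3.29 + 20.561×3.19 + 5.6721×3.11 = 78.144 + 65.591 + 17.640 = 161.37 W.
Ideal ⇒ P_in = P_out, so I_p = P_out/V_p = 161.37/120 = 1.34 A.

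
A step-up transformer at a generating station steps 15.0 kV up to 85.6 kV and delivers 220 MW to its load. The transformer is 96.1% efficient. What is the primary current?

P_in = P_out/η = 2.20×10^8/0.961 = 2.2893×10^8 W.
I_p = P_in/V_p = 2.2893×10^8/15000 = 15300 A.

I_p ≈ 15300 A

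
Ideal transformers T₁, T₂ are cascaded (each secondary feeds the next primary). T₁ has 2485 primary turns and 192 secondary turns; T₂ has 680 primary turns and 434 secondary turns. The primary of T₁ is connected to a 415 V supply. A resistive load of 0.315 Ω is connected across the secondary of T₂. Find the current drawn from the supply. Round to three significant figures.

Secondary of T₁: V = 415.00 × 192/2485 = 32.064 V.
Secondary of T₂: V = 32.064 × 434/680 = 20.465 V.
I_load = 20.465/0.315 = 64.967 A, so P_out = 20.465 × 64.967 = 1329.5 W.
All ideal ⇒ P_in = P_out, so I_supply = 1329.5/415 = 3.20 A.

I_supply ≈ 3.20 A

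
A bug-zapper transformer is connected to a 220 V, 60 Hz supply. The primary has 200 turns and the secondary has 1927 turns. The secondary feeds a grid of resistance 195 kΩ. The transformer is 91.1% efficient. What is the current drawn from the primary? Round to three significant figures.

V_s = 220 × 1927/200 = 2119.7 V.
I_s = V_s/R = 2119.7/195000 = 0.010870 A.
P_out = V_s I_s = 2119.7 × 0.010870 = 23.042 W.
P_in = P_out/η = 23.042/0.911 = 25.293 W.
I_p = P_in/V_p = 25.293/220 = 0.115 A.

I_p ≈ 0.115 A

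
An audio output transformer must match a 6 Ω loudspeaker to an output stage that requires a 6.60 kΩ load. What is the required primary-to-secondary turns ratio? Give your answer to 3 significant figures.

Z_p/Z_s = (N_p/N_s)², so N_p/N_s = √(6600/6) = √1100 = 33.2.

N_p/N_s ≈ 33.2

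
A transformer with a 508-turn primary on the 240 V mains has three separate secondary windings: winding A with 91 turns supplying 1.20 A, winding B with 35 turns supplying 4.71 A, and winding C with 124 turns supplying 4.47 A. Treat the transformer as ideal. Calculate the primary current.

V_A = 240 × 91/508 = 42.992 V; V_B = 240 × 35/508 = 16.535 V; V_C = 240 × 124/508 = 58.583 V.
P_out = V_A I_A + V_B I_B + V_C I_C = 42.992×1.20 + 16.535×4.71 + 58.583×4.47 = 51.591 + 77.882 + 261.86 = 391.34 W.
Ideal ⇒ P_in = P_out, so I_p = P_out/V_p = 391.34/240 = 1.63 A.

I_p ≈ 1.63 A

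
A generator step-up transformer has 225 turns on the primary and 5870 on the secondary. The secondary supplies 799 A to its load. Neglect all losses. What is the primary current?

For an ideal transformer I_p/I_s = N_s/N_p, so I_p = 799 × 5870/225 = 20800 A.

I_p ≈ 20800 A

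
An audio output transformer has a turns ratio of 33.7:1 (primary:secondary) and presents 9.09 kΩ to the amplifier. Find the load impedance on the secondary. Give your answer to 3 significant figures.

Z_s = Z_p/(N_p/N_s)² = 9090/33.7² = 8.00 Ω.

Z_s ≈ 8.00 Ω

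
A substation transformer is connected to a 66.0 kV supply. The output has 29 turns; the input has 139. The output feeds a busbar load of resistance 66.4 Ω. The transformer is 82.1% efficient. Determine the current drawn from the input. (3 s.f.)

V_out = 66000 × 29/139 = 13770 V.
I_out = V_out/R = 13770/66.4 = 207.38 A.
P_out = V_out I_out = 13770 × 207.38 = 2.8555×10^6 W.
P_in = P_out/η = 2.8555×10^6/0.821 = 3.4781×10^6 W.
I_in = P_in/V_in = 3.4781×10^6/66000 = 52.7 A.

I_in ≈ 52.7 A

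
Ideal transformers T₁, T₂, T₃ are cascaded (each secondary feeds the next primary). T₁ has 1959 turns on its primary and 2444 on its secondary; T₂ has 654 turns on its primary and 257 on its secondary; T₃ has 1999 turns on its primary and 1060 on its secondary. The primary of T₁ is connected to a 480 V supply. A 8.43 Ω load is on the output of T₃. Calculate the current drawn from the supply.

After T₁: V = 480.00 × 2444/1959 = 598.84 V.
After T₂: V = 598.84 × 257/654 = 235.32 V.
After T₃: V = 235.32 × 1060/1999 = 124.78 V.
I_load = 124.78/8.43 = 14.802 A, so P_out = 124.78 × 14.802 = 1847.1 W.
All ideal ⇒ P_in = P_out, so I_supply = 1847.1/480 = 3.85 A.

I_supply ≈ 3.85 A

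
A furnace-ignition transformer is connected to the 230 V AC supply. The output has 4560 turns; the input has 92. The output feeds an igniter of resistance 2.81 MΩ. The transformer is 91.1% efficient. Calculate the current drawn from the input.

I_in ≈ 0.221 A

V_out = 230 × 4560/92 = 11400 V.
I_out = V_out/R = 11400/(2.81×10^6) = 0.0040569 A.
P_out = V_out I_out = 11400 × 0.0040569 = 46.249 W.
P_in = P_out/η = 46.249/0.911 = 50.767 W.
I_in = P_in/V_in = 50.767/230 = 0.221 A.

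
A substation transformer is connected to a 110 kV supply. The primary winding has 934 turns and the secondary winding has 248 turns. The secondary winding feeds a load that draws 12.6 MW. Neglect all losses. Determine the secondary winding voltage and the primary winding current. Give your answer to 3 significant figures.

V_s ≈ 29200 V, I_p ≈ 115 A

V_s = V_p × N_s/N_p = 110000 × 248/934 = 29208 V.
I_s = P/V_s = 1.26×10^7/29208 = 431.39 A.
I_p = I_s × N_s/N_p = 431.39 × 248/934 = 115 A.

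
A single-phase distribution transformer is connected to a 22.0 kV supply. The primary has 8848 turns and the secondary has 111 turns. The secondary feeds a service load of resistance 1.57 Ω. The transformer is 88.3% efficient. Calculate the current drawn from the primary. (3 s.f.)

I_p ≈ 2.50 A

V_s = 22000 × 111/8848 = 275.99 V.
I_s = V_s/R = 275.99/1.57 = 175.79 A.
P_out = V_s I_s = 275.99 × 175.79 = 48518 W.
P_in = P_out/η = 48518/0.883 = 54947 W.
I_p = P_in/V_p = 54947/22000 = 2.50 A.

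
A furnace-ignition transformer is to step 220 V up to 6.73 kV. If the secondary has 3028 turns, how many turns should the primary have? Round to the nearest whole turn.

N_p = 99 turns

N_p/N_s = V_p/V_s, so N_p = 3028 × 220/6730 = 99.0 ≈ 99 turns.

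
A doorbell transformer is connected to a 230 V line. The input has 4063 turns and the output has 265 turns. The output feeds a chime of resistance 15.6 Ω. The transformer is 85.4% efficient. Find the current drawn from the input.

V_out = 230 × 265/4063 = 15.001 V.
I_out = V_out/R = 15.001/15.6 = 0.96162 A.
P_out = V_out I_out = 15.001 × 0.96162 = 14.425 W.
P_in = P_out/η = 14.425/0.854 = 16.892 W.
I_in = P_in/V_in = 16.892/230 = 0.0734 A.

I_in ≈ 0.0734 A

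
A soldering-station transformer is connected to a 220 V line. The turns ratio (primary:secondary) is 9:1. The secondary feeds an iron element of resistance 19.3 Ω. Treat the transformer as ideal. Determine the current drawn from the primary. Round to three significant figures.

V_s = V_p × N_s/N_p = 220 × 1/9 = 24.444 V.
I_s = V_s/R = 24.444/19.3 = 1.2666 A.
For an ideal transformer I_p N_p = I_s N_s, so I_p = 1.2666 × 1/9 = 0.141 A.

I_p ≈ 0.141 A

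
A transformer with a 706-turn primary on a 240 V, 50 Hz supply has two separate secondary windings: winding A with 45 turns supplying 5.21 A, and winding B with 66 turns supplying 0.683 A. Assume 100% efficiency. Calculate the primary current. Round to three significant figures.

I_p ≈ 0.396 A

V_A = 240 × 45/706 = 15.297 V; V_B = 240 × 66/706 = 22.436 V.
P_out = V_A I_A + V_B I_B = 15.297×5.21 + 22.436×0.683 = 79.700 + 15.324 = 95.024 W.
Ideal ⇒ P_in = P_out, so I_p = P_out/V_p = 95.024/240 = 0.396 A.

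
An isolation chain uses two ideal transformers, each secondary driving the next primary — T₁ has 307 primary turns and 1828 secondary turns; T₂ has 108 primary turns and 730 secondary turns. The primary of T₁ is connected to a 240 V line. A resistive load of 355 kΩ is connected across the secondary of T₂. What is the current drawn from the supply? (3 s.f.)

I_supply ≈ 1.10 A

After T₁: V = 240.00 × 1828/307 = 1429.1 V.
After T₂: V = 1429.1 × 730/108 = 9659.4 V.
I_load = 9659.4/355000 = 0.027209 A, so P_out = 9659.4 × 0.027209 = 262.83 W.
All ideal ⇒ P_in = P_out, so I_supply = 262.83/240 = 1.10 A.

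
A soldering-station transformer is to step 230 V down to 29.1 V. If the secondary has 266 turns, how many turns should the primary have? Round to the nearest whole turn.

N_p/N_s = V_p/V_s, so N_p = 266 × 230/29.1 = 2102.4 ≈ 2102 turns.

N_p = 2102 turns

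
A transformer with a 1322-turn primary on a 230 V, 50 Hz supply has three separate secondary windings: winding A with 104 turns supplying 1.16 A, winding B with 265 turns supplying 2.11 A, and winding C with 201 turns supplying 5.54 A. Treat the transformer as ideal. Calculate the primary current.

I_p ≈ 1.36 A

V_A = 230 × 104/1322 = 18.094 V; V_B = 230 × 265/1322 = 46.104 V; V_C = 230 × 201/1322 = 34.970 V.
P_out = V_A I_A + V_B I_B + V_C I_C = 18.094×1.16 + 46.104×2.11 + 34.970×5.54 = 20.989 + 97.280 + 193.73 = 312.00 W.
Ideal ⇒ P_in = P_out, so I_p = P_out/V_p = 312.00/230 = 1.36 A.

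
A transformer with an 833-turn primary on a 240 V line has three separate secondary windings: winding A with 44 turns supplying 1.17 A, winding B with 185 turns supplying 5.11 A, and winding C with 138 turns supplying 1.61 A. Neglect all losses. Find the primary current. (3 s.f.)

I_p ≈ 1.46 A

V_A = 240 × 44/833 = 12.677 V; V_B = 240 × 185/833 = 53.301 V; V_C = 240 × 138/833 = 39.760 V.
P_out = V_A I_A + V_B I_B + V_C I_C = 12.677×1.17 + 53.301×5.11 + 39.760×1.61 = 14.832 + 272.37 + 64.013 = 351.22 W.
Ideal ⇒ P_in = P_out, so I_p = P_out/V_p = 351.22/240 = 1.46 A.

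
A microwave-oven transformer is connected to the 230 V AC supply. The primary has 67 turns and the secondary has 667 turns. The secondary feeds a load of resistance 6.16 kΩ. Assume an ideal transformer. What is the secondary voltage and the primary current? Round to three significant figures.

V_s ≈ 2290 V, I_p ≈ 3.70 A

V_s = V_p × N_s/N_p = 230 × 667/67 = 2289.7 V.
I_s = V_s/R = 2289.7/6160 = 0.37170 A.
I_p = I_s × N_s/N_p = 0.37170 × 667/67 = 3.70 A.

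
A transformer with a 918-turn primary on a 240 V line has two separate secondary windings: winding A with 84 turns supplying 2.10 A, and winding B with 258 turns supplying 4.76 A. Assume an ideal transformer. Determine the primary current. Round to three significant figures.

V_A = 240 × 84/918 = 21.961 V; V_B = 240 × 258/918 = 67.451 V.
P_out = V_A I_A + V_B I_B = 21.961×2.10 + 67.451×4.76 = 46.118 + 321.07 = 367.18 W.
Ideal ⇒ P_in = P_out, so I_p = P_out/V_p = 367.18/240 = 1.53 A.

I_p ≈ 1.53 A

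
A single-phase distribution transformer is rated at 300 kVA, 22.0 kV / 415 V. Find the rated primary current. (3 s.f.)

I_p ≈ 13.6 A

I_p = S/V_p = 300000/22000 = 13.6 A.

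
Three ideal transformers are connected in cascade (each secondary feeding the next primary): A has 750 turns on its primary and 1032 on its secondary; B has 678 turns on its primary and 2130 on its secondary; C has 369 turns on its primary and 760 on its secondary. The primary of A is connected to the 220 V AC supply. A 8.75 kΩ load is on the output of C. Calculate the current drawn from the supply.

I_supply ≈ 1.99 A

Secondary of A: V = 220.00 × 1032/750 = 302.72 V.
Secondary of B: V = 302.72 × 2130/678 = 951.02 V.
Secondary of C: V = 951.02 × 760/369 = 1958.7 V.
I_load = 1958.7/8750 = 0.22386 A, so P_out = 1958.7 × 0.22386 = 438.48 W.
All ideal ⇒ P_in = P_out, so I_supply = 438.48/220 = 1.99 A.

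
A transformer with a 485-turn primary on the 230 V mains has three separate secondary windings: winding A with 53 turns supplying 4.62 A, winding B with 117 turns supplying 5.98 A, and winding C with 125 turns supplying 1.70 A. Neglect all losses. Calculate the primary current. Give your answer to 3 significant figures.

I_p ≈ 2.39 A

V_A = 230 × 53/485 = 25.134 V; V_B = 230 × 117/485 = 55.485 V; V_C = 230 × 125/485 = 59.278 V.
P_out = V_A I_A + V_B I_B + V_C I_C = 25.134×4.62 + 55.485×5.98 + 59.278×1.70 = 116.12 + 331.80 + 100.77 = 548.69 W.
Ideal ⇒ P_in = P_out, so I_p = P_out/V_p = 548.69/230 = 2.39 A.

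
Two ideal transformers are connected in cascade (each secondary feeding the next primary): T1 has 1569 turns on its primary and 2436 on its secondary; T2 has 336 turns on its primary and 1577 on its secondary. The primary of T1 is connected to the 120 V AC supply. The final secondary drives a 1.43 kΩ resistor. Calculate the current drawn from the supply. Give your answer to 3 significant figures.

After T1: V = 120.00 × 2436/1569 = 186.31 V.
After T2: V = 186.31 × 1577/336 = 874.44 V.
I_load = 874.44/1430 = 0.61149 A, so P_out = 874.44 × 0.61149 = 534.71 W.
All ideal ⇒ P_in = P_out, so I_supply = 534.71/120 = 4.46 A.

I_supply ≈ 4.46 A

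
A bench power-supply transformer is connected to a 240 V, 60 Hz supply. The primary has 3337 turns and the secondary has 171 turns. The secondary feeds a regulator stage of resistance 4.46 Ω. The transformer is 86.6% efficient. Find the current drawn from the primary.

I_p ≈ 0.163 A

V_s = 240 × 171/3337 = 12.298 V.
I_s = V_s/R = 12.298/4.46 = 2.7575 A.
P_out = V_s I_s = 12.298 × 2.7575 = 33.913 W.
P_in = P_out/η = 33.913/0.866 = 39.161 W.
I_p = P_in/V_p = 39.161/240 = 0.163 A.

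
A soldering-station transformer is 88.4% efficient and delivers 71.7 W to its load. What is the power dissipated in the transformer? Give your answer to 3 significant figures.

P_in = P_out/η = 71.7/0.884 = 81.1086 W.
P_loss = P_in − P_out = 81.1086 − 71.7 = 9.41 W.

P_loss ≈ 9.41 W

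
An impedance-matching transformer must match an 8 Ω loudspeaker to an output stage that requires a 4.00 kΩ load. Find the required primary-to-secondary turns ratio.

N_p/N_s ≈ 22.4

Z_p/Z_s = (N_p/N_s)², so N_p/N_s = √(4000/8) = √500 = 22.4.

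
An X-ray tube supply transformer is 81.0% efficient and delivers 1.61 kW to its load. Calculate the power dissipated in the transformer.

P_loss ≈ 378 W

P_in = P_out/η = 1610/0.810 = 1987.65 W.
P_loss = P_in − P_out = 1987.65 − 1610 = 378 W.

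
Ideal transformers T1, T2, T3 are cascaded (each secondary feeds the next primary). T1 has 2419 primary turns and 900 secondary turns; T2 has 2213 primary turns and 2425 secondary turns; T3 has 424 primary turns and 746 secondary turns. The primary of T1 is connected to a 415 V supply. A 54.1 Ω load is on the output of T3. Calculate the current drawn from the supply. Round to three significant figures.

I_supply ≈ 3.95 A

Secondary of T1: V = 415.00 × 900/2419 = 154.40 V.
Secondary of T2: V = 154.40 × 2425/2213 = 169.19 V.
Secondary of T3: V = 169.19 × 746/424 = 297.69 V.
I_load = 297.69/54.1 = 5.5025 A, so P_out = 297.69 × 5.5025 = 1638.0 W.
All ideal ⇒ P_in = P_out, so I_supply = 1638.0/415 = 3.95 A.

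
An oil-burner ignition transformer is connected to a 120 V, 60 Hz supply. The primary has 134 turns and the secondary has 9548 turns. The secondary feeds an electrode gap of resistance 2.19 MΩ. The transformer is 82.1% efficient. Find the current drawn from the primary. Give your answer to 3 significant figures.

I_p ≈ 0.339 A

V_s = 120 × 9548/134 = 8550.4 V.
I_s = V_s/R = 8550.4/(2.19×10^6) = 0.0039043 A.
P_out = V_s I_s = 8550.4 × 0.0039043 = 33.384 W.
P_in = P_out/η = 33.384/0.821 = 40.662 W.
I_p = P_in/V_p = 40.662/120 = 0.339 A.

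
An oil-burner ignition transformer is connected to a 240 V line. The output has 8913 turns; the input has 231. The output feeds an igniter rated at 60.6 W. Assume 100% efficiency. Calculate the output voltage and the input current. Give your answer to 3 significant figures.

V_out ≈ 9260 V, I_in ≈ 0.253 A

V_out = V_in × N_out/N_in = 240 × 8913/231 = 9260.3 V.
I_out = P/V_out = 60.6/9260.3 = 0.0065441 A.
I_in = I_out × N_out/N_in = 0.0065441 × 8913/231 = 0.253 A.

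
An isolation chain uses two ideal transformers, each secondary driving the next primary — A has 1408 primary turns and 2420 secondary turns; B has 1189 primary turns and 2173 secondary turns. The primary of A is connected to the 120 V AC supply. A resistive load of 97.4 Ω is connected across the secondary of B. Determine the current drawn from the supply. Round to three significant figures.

I_supply ≈ 12.2 A

After A: V = 120.00 × 2420/1408 = 206.25 V.
After B: V = 206.25 × 2173/1189 = 376.94 V.
I_load = 376.94/97.4 = 3.8700 A, so P_out = 376.94 × 3.8700 = 1458.8 W.
All ideal ⇒ P_in = P_out, so I_supply = 1458.8/120 = 12.2 A.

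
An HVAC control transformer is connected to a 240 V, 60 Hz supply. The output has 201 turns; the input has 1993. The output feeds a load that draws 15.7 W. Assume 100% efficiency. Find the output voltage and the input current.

V_out = V_in × N_out/N_in = 240 × 201/1993 = 24.205 V.
I_out = P/V_out = 15.7/24.205 = 0.64863 A.
I_in = I_out × N_out/N_in = 0.64863 × 201/1993 = 0.0654 A.

V_out ≈ 24.2 V, I_in ≈ 0.0654 A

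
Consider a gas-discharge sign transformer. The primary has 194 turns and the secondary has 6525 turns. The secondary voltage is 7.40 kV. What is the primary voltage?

V_p ≈ 220 V

V_p/V_s = N_p/N_s, so V_p = 7400 × 194/6525 = 220 V.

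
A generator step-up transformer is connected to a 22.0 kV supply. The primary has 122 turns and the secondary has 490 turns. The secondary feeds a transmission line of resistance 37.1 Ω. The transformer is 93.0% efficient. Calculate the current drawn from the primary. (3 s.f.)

I_p ≈ 10300 A

V_s = 22000 × 490/122 = 88361 V.
I_s = V_s/R = 88361/37.1 = 2381.7 A.
P_out = V_s I_s = 88361 × 2381.7 = 2.1045×10^8 W.
P_in = P_out/η = 2.1045×10^8/0.930 = 2.2629×10^8 W.
I_p = P_in/V_p = 2.2629×10^8/22000 = 10300 A.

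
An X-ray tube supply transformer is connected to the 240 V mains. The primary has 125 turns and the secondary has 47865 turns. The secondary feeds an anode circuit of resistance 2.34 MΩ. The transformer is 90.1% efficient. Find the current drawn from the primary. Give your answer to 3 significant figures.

I_p ≈ 16.7 A

V_s = 240 × 47865/125 = 91901 V.
I_s = V_s/R = 91901/(2.34×10^6) = 0.039274 A.
P_out = V_s I_s = 91901 × 0.039274 = 3609.3 W.
P_in = P_out/η = 3609.3/0.901 = 4005.9 W.
I_p = P_in/V_p = 4005.9/240 = 16.7 A.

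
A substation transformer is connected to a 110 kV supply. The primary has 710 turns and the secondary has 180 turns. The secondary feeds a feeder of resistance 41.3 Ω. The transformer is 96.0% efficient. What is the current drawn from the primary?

V_s = 110000 × 180/710 = 27887 V.
I_s = V_s/R = 27887/41.3 = 675.24 A.
P_out = V_s I_s = 27887 × 675.24 = 1.8831×10^7 W.
P_in = P_out/η = 1.8831×10^7/0.960 = 1.9615×10^7 W.
I_p = P_in/V_p = 1.9615×10^7/110000 = 178 A.

I_p ≈ 178 A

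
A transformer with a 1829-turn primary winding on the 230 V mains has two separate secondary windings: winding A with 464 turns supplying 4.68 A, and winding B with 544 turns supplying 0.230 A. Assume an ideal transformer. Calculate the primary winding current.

V_A = 230 × 464/1829 = 58.349 V; V_B = 230 × 544/1829 = 68.409 V.
P_out = V_A I_A + V_B I_B = 58.349×4.68 + 68.409×0.230 = 273.07 + 15.734 = 288.81 W.
Ideal ⇒ P_in = P_out, so I_p = P_out/V_p = 288.81/230 = 1.26 A.

I_p ≈ 1.26 A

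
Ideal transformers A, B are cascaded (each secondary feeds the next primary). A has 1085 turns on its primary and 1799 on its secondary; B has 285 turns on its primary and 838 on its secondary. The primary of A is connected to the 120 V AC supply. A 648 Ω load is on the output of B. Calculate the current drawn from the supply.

I_supply ≈ 4.40 A

After A: V = 120.00 × 1799/1085 = 198.97 V.
After B: V = 198.97 × 838/285 = 585.03 V.
I_load = 585.03/648 = 0.90283 A, so P_out = 585.03 × 0.90283 = 528.19 W.
All ideal ⇒ P_in = P_out, so I_supply = 528.19/120 = 4.40 A.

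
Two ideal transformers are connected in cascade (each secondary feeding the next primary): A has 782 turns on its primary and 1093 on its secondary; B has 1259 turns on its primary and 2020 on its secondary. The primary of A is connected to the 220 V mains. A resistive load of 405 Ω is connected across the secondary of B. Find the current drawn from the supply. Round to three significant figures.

I_supply ≈ 2.73 A

After A: V = 220.00 × 1093/782 = 307.49 V.
After B: V = 307.49 × 2020/1259 = 493.36 V.
I_load = 493.36/405 = 1.2182 A, so P_out = 493.36 × 1.2182 = 600.99 W.
All ideal ⇒ P_in = P_out, so I_supply = 600.99/220 = 2.73 A.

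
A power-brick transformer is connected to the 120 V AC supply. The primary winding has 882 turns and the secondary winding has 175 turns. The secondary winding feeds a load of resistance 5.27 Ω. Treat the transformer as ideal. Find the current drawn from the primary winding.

I_p ≈ 0.896 A

V_s = V_p × N_s/N_p = 120 × 175/882 = 23.810 V.
I_s = V_s/R = 23.810/5.27 = 4.5179 A.
For an ideal transformer I_p N_p = I_s N_s, so I_p = 4.5179 × 175/882 = 0.896 A.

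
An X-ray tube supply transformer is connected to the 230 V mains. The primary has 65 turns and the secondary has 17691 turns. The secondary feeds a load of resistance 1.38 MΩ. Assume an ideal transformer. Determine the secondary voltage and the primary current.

V_s = V_p × N_s/N_p = 230 × 17691/65 = 62599 V.
I_s = V_s/R = 62599/(1.38×10^6) = 0.045362 A.
I_p = I_s × N_s/N_p = 0.045362 × 17691/65 = 12.3 A.

V_s ≈ 62600 V, I_p ≈ 12.3 A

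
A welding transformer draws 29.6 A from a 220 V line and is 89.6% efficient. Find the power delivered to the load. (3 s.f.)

P_out ≈ 5830 W

P_in = V_p I_p = 220 × 29.6 = 6512.0 W.
P_out = η P_in = 0.896 × 6512.0 = 5830 W.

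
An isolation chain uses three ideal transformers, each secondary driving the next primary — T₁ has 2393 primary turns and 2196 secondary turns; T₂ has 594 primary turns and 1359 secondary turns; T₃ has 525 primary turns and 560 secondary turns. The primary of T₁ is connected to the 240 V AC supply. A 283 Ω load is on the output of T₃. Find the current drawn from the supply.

I_supply ≈ 4.25 A

After T₁: V = 240.00 × 2196/2393 = 220.24 V.
After T₂: V = 220.24 × 1359/594 = 503.89 V.
After T₃: V = 503.89 × 560/525 = 537.48 V.
I_load = 537.48/283 = 1.8992 A, so P_out = 537.48 × 1.8992 = 1020.8 W.
All ideal ⇒ P_in = P_out, so I_supply = 1020.8/240 = 4.25 A.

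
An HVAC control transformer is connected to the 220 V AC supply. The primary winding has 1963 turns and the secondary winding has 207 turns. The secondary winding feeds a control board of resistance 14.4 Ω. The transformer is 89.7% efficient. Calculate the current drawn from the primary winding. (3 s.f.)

V_s = 220 × 207/1963 = 23.199 V.
I_s = V_s/R = 23.199/14.4 = 1.6111 A.
P_out = V_s I_s = 23.199 × 1.6111 = 37.375 W.
P_in = P_out/η = 37.375/0.897 = 41.667 W.
I_p = P_in/V_p = 41.667/220 = 0.189 A.

I_p ≈ 0.189 A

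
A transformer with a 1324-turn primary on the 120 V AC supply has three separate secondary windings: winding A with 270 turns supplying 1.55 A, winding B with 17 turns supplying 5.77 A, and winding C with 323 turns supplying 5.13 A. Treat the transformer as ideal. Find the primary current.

I_p ≈ 1.64 A

V_A = 120 × 270/1324 = 24.471 V; V_B = 120 × 17/1324 = 1.5408 V; V_C = 120 × 323/1324 = 29.275 V.
P_out = V_A I_A + V_B I_B + V_C I_C = 24.471×1.55 + 1.5408×5.77 + 29.275×5.13 = 37.931 + 8.8903 + 150.18 = 197.00 W.
Ideal ⇒ P_in = P_out, so I_p = P_out/V_p = 197.00/120 = 1.64 A.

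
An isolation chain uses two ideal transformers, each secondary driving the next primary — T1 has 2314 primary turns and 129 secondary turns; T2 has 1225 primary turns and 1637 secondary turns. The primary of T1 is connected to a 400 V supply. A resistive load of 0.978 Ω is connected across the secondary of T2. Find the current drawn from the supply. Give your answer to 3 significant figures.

Secondary of T1: V = 400.00 × 129/2314 = 22.299 V.
Secondary of T2: V = 22.299 × 1637/1225 = 29.799 V.
I_load = 29.799/0.978 = 30.469 A, so P_out = 29.799 × 30.469 = 907.94 W.
All ideal ⇒ P_in = P_out, so I_supply = 907.94/400 = 2.27 A.

I_supply ≈ 2.27 A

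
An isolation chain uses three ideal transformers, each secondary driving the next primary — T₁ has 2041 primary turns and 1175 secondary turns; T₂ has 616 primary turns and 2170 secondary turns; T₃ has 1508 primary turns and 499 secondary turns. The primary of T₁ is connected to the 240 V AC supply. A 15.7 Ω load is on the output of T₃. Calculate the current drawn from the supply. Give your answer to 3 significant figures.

Secondary of T₁: V = 240.00 × 1175/2041 = 138.17 V.
Secondary of T₂: V = 138.17 × 2170/616 = 486.73 V.
Secondary of T₃: V = 486.73 × 499/1508 = 161.06 V.
I_load = 161.06/15.7 = 10.259 A, so P_out = 161.06 × 10.259 = 1652.2 W.
All ideal ⇒ P_in = P_out, so I_supply = 1652.2/240 = 6.88 A.

I_supply ≈ 6.88 A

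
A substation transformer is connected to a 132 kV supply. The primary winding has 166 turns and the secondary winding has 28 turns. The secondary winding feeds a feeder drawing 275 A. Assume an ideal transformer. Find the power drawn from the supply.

P ≈ 6.12×10^6 W

I_p = I_s × N_s/N_p = 275 × 28/166 = 46.386 A.
P = V_p I_p = 132000 × 46.386 = 6.12×10^6 W.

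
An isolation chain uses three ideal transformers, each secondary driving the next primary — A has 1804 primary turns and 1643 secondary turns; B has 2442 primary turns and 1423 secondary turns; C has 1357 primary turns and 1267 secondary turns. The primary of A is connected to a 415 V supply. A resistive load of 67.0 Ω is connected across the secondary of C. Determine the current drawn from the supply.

After A: V = 415.00 × 1643/1804 = 377.96 V.
After B: V = 377.96 × 1423/2442 = 220.25 V.
After C: V = 220.25 × 1267/1357 = 205.64 V.
I_load = 205.64/67.0 = 3.0692 A, so P_out = 205.64 × 3.0692 = 631.15 W.
All ideal ⇒ P_in = P_out, so I_supply = 631.15/415 = 1.52 A.

I_supply ≈ 1.52 A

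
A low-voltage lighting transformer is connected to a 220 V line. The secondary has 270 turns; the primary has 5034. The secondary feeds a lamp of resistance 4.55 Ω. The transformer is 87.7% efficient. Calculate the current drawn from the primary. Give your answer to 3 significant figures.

I_p ≈ 0.159 A

V_s = 220 × 270/5034 = 11.800 V.
I_s = V_s/R = 11.800/4.55 = 2.5934 A.
P_out = V_s I_s = 11.800 × 2.5934 = 30.601 W.
P_in = P_out/η = 30.601/0.877 = 34.893 W.
I_p = P_in/V_p = 34.893/220 = 0.159 A.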